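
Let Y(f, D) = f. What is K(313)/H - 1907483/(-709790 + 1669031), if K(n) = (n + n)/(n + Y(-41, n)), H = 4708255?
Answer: -1221404326372007/614223767885880 ≈ -1.9885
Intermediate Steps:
K(n) = 2*n/(-41 + n) (K(n) = (n + n)/(n - 41) = (2*n)/(-41 + n) = 2*n/(-41 + n))
K(313)/H - 1907483/(-709790 + 1669031) = (2*313/(-41 + 313))/4708255 - 1907483/(-709790 + 1669031) = (2*313/272)*(1/4708255) - 1907483/959241 = (2*313*(1/272))*(1/4708255) - 1907483*1/959241 = (313/136)*(1/4708255) - 1907483/959241 = 313/640322680 - 1907483/959241 = -1221404326372007/614223767885880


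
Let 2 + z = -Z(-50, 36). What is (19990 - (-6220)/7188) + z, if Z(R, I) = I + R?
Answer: 35945149/1797 ≈ 20003.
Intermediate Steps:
z = 12 (z = -2 - (36 - 50) = -2 - 1*(-14) = -2 + 14 = 12)
(19990 - (-6220)/7188) + z = (19990 - (-6220)/7188) + 12 = (19990 - 1*(-1555/1797)) + 12 = (19990 + 1555/1797) + 12 = 35923585/1797 + 12 = 35945149/1797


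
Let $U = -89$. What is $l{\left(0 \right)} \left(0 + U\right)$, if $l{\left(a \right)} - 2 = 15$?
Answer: $-1513$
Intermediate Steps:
$l{\left(a \right)} = 17$ ($l{\left(a \right)} = 2 + 15 = 17$)
$l{\left(0 \right)} \left(0 + U\right) = 17 \left(0 - 89\right) = 17 \left(-89\right) = -1513$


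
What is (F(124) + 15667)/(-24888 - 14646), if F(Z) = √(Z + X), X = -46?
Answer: -15667/39534 - √78/39534 ≈ -0.39652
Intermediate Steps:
F(Z) = √(-46 + Z) (F(Z) = √(Z - 46) = √(-46 + Z))
(F(124) + 15667)/(-24888 - 14646) = (√(-46 + 124) + 15667)/(-24888 - 14646) = (√78 + 15667)/(-39534) = (15667 + √78)*(-1/39534) = -15667/39534 - √78/39534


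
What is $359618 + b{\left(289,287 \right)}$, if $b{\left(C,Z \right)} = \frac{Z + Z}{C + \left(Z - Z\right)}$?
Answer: $\frac{103930176}{289} \approx 3.5962 \cdot 10^{5}$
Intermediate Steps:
$b{\left(C,Z \right)} = \frac{2 Z}{C}$ ($b{\left(C,Z \right)} = \frac{2 Z}{C + 0} = \frac{2 Z}{C}$)
$359618 + b{\left(289,287 \right)} = 359618 + 2 \cdot 287 \cdot \frac{1}{289} = 359618 + \frac{574}{289} = \frac{103930176}{289}$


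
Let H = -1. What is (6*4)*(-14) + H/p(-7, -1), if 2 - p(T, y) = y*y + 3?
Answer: -671/2 ≈ -335.50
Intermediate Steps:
p(T, y) = -1 - y**2 (p(T, y) = 2 - (y*y + 3) = 2 - (y**2 + 3) = 2 - (3 + y**2) = 2 + (-3 - y**2) = -1 - y**2)
(6*4)*(-14) + H/p(-7, -1) = (6*4)*(-14) - 1/(-1 - 1*(-1)**2) = 24*(-14) - 1/(-1 - 1*1) = -336 - 1/(-1 - 1) = -336 - 1/(-2) = -336 - 1*(-1/2) = -336 + 1/2 = -671/2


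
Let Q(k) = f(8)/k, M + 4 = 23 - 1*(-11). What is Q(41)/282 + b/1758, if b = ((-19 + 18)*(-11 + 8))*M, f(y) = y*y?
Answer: 96091/1693833 ≈ 0.056730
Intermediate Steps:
f(y) = y²
M = 30 (M = -4 + (23 - 1*(-11)) = -4 + (23 + 11) = -4 + 34 = 30)
b = 90 (b = ((-19 + 18)*(-11 + 8))*30 = -1*(-3)*30 = 3*30 = 90)
Q(k) = 64/k (Q(k) = 8²/k = 64/k)
Q(41)/282 + b/1758 = (64/41)/282 + 90/1758 = (64*(1/41))*(1/282) + 90*(1/1758) = (64/41)*(1/282) + 15/293 = 32/5781 + 15/293 = 96091/1693833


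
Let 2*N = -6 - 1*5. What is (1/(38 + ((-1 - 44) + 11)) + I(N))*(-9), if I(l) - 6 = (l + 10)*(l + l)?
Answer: 1557/4 ≈ 389.25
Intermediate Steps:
N = -11/2 (N = (-6 - 1*5)/2 = (-6 - 5)/2 = (½)*(-11) = -11/2 ≈ -5.5000)
I(l) = 6 + 2*l*(10 + l) (I(l) = 6 + (l + 10)*(l + l) = 6 + (10 + l)*(2*l) = 6 + 2*l*(10 + l))
(1/(38 + ((-1 - 44) + 11)) + I(N))*(-9) = (1/(38 + ((-1 - 44) + 11)) + (6 + 2*(-11/2)² + 20*(-11/2)))*(-9) = (1/(38 + (-45 + 11)) + (6 + 2*(121/4) - 110))*(-9) = (1/(38 - 34) + (6 + 121/2 - 110))*(-9) = (1/4 - 87/2)*(-9) = (¼ - 87/2)*(-9) = -173/4*(-9) = 1557/4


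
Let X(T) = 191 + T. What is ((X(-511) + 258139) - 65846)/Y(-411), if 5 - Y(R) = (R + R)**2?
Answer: -191973/675679 ≈ -0.28412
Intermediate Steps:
Y(R) = 5 - 4*R**2 (Y(R) = 5 - (R + R)**2 = 5 - (2*R)**2 = 5 - 4*R**2)
((X(-511) + 258139) - 65846)/Y(-411) = (((191 - 511) + 258139) - 65846)/(5 - 4*(-411)**2) = ((-320 + 258139) - 65846)/(5 - 4*168921) = (257819 - 65846)/(5 - 675684) = 191973/(-675679) = 191973*(-1/675679) = -191973/675679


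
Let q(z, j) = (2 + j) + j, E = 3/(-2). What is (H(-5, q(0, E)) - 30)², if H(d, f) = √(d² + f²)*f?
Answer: (30 + √26)² ≈ 1231.9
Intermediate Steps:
E = -3/2 (E = 3*(-½) = -3/2 ≈ -1.5000)
q(z, j) = 2 + 2*j
H(d, f) = f*√(d² + f²)
(H(-5, q(0, E)) - 30)² = ((2 + 2*(-3/2))*√((-5)² + (2 + 2*(-3/2))²) - 30)² = ((2 - 3)*√(25 + (2 - 3)²) - 30)² = (-√(25 + (-1)²) - 30)² = (-√(25 + 1) - 30)² = (-√26 - 30)² = (-30 - √26)²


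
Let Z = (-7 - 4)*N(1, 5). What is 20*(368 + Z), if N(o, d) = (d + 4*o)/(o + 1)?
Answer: 6370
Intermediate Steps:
N(o, d) = (d + 4*o)/(1 + o)
Z = -99/2 (Z = (-7 - 4)*((5 + 4*1)/(1 + 1)) = -11*(5 + 4)/2 = -11*9/2 = -99/2 ≈ -49.500)
20*(368 + Z) = 20*(368 - 99/2) = 20*(637/2) = 6370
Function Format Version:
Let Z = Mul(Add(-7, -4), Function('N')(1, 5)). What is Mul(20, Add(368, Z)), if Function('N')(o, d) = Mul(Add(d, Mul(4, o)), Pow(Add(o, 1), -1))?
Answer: 6370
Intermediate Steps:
Function('N')(o, d) = Mul(Pow(Add(1, o), -1), Add(d, Mul(4, o))) (Function('N')(o, d) = Mul(Add(d, Mul(4, o)), Pow(Add(1, o), -1)) = Mul(Pow(Add(1, o), -1), Add(d, Mul(4, o))))
Z = Rational(-99, 2) (Z = Mul(Add(-7, -4), Mul(Pow(Add(1, 1), -1), Add(5, Mul(4, 1)))) = Mul(-11, Mul(Pow(2, -1), Add(5, 4))) = Mul(-11, Mul(Rational(1, 2), 9)) = Mul(-11, Rational(9, 2)) = Rational(-99, 2) ≈ -49.500)
Mul(20, Add(368, Z)) = Mul(20, Add(368, Rational(-99, 2))) = Mul(20, Rational(637, 2)) = 6370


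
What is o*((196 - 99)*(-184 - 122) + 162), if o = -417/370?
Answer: 1230984/37 ≈ 33270.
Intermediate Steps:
o = -417/370 (o = -417*1/370 = -417/370 ≈ -1.1270)
o*((196 - 99)*(-184 - 122) + 162) = -417*((196 - 99)*(-184 - 122) + 162)/370 = -417*(97*(-306) + 162)/370 = -417*(-29682 + 162)/370 = -417/370*(-29520) = 1230984/37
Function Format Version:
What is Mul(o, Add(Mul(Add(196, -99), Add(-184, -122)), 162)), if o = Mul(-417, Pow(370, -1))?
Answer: Rational(1230984, 37) ≈ 33270.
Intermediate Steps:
o = Rational(-417, 370) (o = Mul(-417, Rational(1, 370)) = Rational(-417, 370) ≈ -1.1270)
Mul(o, Add(Mul(Add(196, -99), Add(-184, -122)), 162)) = Mul(Rational(-417, 370), Add(Mul(Add(196, -99), Add(-184, -122)), 162)) = Mul(Rational(-417, 370), Add(Mul(97, -306), 162)) = Mul(Rational(-417, 370), Add(-29682, 162)) = Mul(Rational(-417, 370), -29520) = Rational(1230984, 37)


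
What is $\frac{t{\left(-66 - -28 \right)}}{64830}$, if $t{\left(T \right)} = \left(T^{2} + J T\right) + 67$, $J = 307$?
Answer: $- \frac{677}{4322} \approx -0.15664$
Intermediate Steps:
$t{\left(T \right)} = 67 + T^{2} + 307 T$ ($t{\left(T \right)} = \left(T^{2} + 307 T\right) + 67 = 67 + T^{2} + 307 T$)
$\frac{t{\left(-66 - -28 \right)}}{64830} = \frac{67 + \left(-66 - -28\right)^{2} + 307 \left(-66 - -28\right)}{64830} = \left(67 + \left(-66 + 28\right)^{2} + 307 \left(-66 + 28\right)\right) \frac{1}{64830} = \left(67 + \left(-38\right)^{2} + 307 \left(-38\right)\right) \frac{1}{64830} = \left(67 + 1444 - 11666\right) \frac{1}{64830} = \left(-10155\right) \frac{1}{64830} = - \frac{677}{4322}$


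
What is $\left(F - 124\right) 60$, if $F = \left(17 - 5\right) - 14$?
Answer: $-7560$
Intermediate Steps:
$F = -2$ ($F = 12 - 14 = -2$)
$\left(F - 124\right) 60 = \left(-2 - 124\right) 60 = \left(-126\right) 60 = -7560$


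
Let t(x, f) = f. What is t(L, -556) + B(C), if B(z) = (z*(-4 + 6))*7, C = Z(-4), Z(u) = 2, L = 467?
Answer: -528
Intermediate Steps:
C = 2
B(z) = 14*z (B(z) = (z*2)*7 = (2*z)*7 = 14*z)
t(L, -556) + B(C) = -556 + 14*2 = -556 + 28 = -528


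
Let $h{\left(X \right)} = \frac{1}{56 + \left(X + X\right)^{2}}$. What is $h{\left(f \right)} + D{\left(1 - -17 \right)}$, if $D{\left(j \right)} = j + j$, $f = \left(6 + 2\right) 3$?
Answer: $\frac{84961}{2360} \approx 36.0$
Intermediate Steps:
$f = 24$ ($f = 8 \cdot 3 = 24$)
$D{\left(j \right)} = 2 j$
$h{\left(X \right)} = \frac{1}{56 + 4 X^{2}}$ ($h{\left(X \right)} = \frac{1}{56 + \left(2 X\right)^{2}} = \frac{1}{56 + 4 X^{2}}$)
$h{\left(f \right)} + D{\left(1 - -17 \right)} = \frac{1}{4 \left(14 + 24^{2}\right)} + 2 \left(1 - -17\right) = \frac{1}{4 \left(14 + 576\right)} + 2 \left(1 + 17\right) = \frac{1}{4 \cdot 590} + 2 \cdot 18 = \frac{1}{4} \cdot \frac{1}{590} + 36 = \frac{1}{2360} + 36 = \frac{84961}{2360}$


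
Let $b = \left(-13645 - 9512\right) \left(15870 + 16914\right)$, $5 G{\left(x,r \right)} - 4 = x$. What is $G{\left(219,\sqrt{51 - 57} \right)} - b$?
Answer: $\frac{3795895663}{5} \approx 7.5918 \cdot 10^{8}$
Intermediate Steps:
$G{\left(x,r \right)} = \frac{4}{5} + \frac{x}{5}$
$b = -759179088$ ($b = \left(-23157\right) 32784 = -759179088$)
$G{\left(219,\sqrt{51 - 57} \right)} - b = \left(\frac{4}{5} + \frac{1}{5} \cdot 219\right) - -759179088 = \left(\frac{4}{5} + \frac{219}{5}\right) + 759179088 = \frac{223}{5} + 759179088 = \frac{3795895663}{5}$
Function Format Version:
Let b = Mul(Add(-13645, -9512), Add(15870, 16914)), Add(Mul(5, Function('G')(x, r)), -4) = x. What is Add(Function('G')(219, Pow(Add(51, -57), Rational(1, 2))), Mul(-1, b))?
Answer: Rational(3795895663, 5) ≈ 7.5918e+8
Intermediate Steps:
Function('G')(x, r) = Add(Rational(4, 5), Mul(Rational(1, 5), x))
b = -759179088 (b = Mul(-23157, 32784) = -759179088)
Add(Function('G')(219, Pow(Add(51, -57), Rational(1, 2))), Mul(-1, b)) = Add(Add(Rational(4, 5), Mul(Rational(1, 5), 219)), Mul(-1, -759179088)) = Add(Add(Rational(4, 5), Rational(219, 5)), 759179088) = Add(Rational(223, 5), 759179088) = Rational(3795895663, 5)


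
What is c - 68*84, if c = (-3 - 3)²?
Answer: -5676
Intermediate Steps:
c = 36 (c = (-6)² = 36)
c - 68*84 = 36 - 68*84 = 36 - 5712 = -5676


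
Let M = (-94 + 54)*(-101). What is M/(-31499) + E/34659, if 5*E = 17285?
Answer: -31130317/1091723841 ≈ -0.028515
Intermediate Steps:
E = 3457 (E = (1/5)*17285 = 3457)
M = 4040 (M = -40*(-101) = 4040)
M/(-31499) + E/34659 = 4040/(-31499) + 3457/34659 = 4040*(-1/31499) + 3457*(1/34659) = -4040/31499 + 3457/34659 = -31130317/1091723841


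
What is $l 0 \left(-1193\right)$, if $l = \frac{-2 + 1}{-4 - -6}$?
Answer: $0$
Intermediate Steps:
$l = - \frac{1}{2}$ ($l = - \frac{1}{-4 + 6} = - \frac{1}{2} \approx -0.5$)
$l 0 \left(-1193\right) = \left(- \frac{1}{2}\right) 0 \left(-1193\right) = 0 \left(-1193\right) = 0$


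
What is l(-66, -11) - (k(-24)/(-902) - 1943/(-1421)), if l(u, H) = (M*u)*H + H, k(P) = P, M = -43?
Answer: -690160476/22099 ≈ -31230.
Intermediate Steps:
l(u, H) = H - 43*H*u (l(u, H) = (-43*u)*H + H = -43*H*u + H = H - 43*H*u)
l(-66, -11) - (k(-24)/(-902) - 1943/(-1421)) = -11*(1 - 43*(-66)) - (-24/(-902) - 1943/(-1421)) = -11*(1 + 2838) - (-24*(-1/902) - 1943*(-1/1421)) = -11*2839 - (12/451 + 67/49) = -31229 - 1*30805/22099 = -31229 - 30805/22099 = -690160476/22099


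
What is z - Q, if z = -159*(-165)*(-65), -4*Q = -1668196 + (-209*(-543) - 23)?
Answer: -2093958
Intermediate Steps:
Q = 388683 (Q = -(-1668196 + (-209*(-543) - 23))/4 = -(-1668196 + (113487 - 23))/4 = -(-1668196 + 113464)/4 = -1/4*(-1554732) = 388683)
z = -1705275 (z = 26235*(-65) = -1705275)
z - Q = -1705275 - 1*388683 = -1705275 - 388683 = -2093958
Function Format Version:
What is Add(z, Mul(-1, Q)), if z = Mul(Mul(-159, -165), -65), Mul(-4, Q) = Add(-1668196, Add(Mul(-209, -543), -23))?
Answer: -2093958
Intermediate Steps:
Q = 388683 (Q = Mul(Rational(-1, 4), Add(-1668196, Add(Mul(-209, -543), -23))) = Mul(Rational(-1, 4), Add(-1668196, Add(113487, -23))) = Mul(Rational(-1, 4), Add(-1668196, 113464)) = Mul(Rational(-1, 4), -1554732) = 388683)
z = -1705275 (z = Mul(26235, -65) = -1705275)
Add(z, Mul(-1, Q)) = Add(-1705275, Mul(-1, 388683)) = Add(-1705275, -388683) = -2093958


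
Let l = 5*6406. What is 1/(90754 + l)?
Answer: 1/122784 ≈ 8.1444e-6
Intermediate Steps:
l = 32030
1/(90754 + l) = 1/(90754 + 32030) = 1/122784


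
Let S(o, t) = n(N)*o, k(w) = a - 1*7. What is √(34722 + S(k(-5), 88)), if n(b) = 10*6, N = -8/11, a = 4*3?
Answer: √35022 ≈ 187.14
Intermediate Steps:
a = 12
N = -8/11 (N = -8*1/11 = -8/11 ≈ -0.72727)
n(b) = 60
k(w) = 5 (k(w) = 12 - 1*7 = 12 - 7 = 5)
S(o, t) = 60*o
√(34722 + S(k(-5), 88)) = √(34722 + 60*5) = √(34722 + 300) = √35022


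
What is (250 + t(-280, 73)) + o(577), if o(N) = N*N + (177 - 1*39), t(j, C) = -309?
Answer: 333008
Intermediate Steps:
o(N) = 138 + N² (o(N) = N² + (177 - 39) = N² + 138 = 138 + N²)
(250 + t(-280, 73)) + o(577) = (250 - 309) + (138 + 577²) = -59 + (138 + 332929) = -59 + 333067 = 333008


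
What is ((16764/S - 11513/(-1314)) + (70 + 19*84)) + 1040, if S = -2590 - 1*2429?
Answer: 5960577949/2198322 ≈ 2711.4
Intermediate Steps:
S = -5019 (S = -2590 - 2429 = -5019)
((16764/S - 11513/(-1314)) + (70 + 19*84)) + 1040 = ((16764/(-5019) - 11513/(-1314)) + (70 + 19*84)) + 1040 = ((16764*(-1/5019) - 11513*(-1/1314)) + (70 + 1596)) + 1040 = ((-5588/1673 + 11513/1314) + 1666) + 1040 = (11918617/2198322 + 1666) + 1040 = 3674323069/2198322 + 1040 = 5960577949/2198322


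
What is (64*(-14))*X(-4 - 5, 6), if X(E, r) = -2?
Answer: 1792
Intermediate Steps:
(64*(-14))*X(-4 - 5, 6) = (64*(-14))*(-2) = -896*(-2) = 1792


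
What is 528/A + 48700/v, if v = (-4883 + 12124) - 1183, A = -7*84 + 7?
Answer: 12548038/1759849 ≈ 7.1302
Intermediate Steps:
A = -581 (A = -588 + 7 = -581)
v = 6058 (v = 7241 - 1183 = 6058)
528/A + 48700/v = 528/(-581) + 48700/6058 = 528*(-1/581) + 48700*(1/6058) = -528/581 + 24350/3029 = 12548038/1759849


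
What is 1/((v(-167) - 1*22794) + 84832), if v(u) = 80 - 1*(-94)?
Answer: 1/62212 ≈ 1.6074e-5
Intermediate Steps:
v(u) = 174 (v(u) = 80 + 94 = 174)
1/((v(-167) - 1*22794) + 84832) = 1/((174 - 1*22794) + 84832) = 1/((174 - 22794) + 84832) = 1/(-22620 + 84832) = 1/62212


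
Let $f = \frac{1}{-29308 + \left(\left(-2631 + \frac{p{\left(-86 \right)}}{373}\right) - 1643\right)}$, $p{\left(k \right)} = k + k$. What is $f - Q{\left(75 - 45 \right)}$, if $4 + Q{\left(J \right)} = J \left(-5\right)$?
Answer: $\frac{1929043359}{12526258} \approx 154.0$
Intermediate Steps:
$p{\left(k \right)} = 2 k$
$Q{\left(J \right)} = -4 - 5 J$ ($Q{\left(J \right)} = -4 + J \left(-5\right) = -4 - 5 J$)
$f = - \frac{373}{12526258}$ ($f = \frac{1}{-29308 - \left(4274 - \frac{2 \left(-86\right)}{373}\right)} = \frac{1}{-29308 - \frac{1594374}{373}} = \frac{1}{- \frac{12526258}{373}} = - \frac{373}{12526258} \approx -2.9777 \cdot 10^{-5}$)
$f - Q{\left(75 - 45 \right)} = - \frac{373}{12526258} - \left(-4 - 5 \left(75 - 45\right)\right) = - \frac{373}{12526258} - \left(-4 - 150\right) = - \frac{373}{12526258} - -154 = - \frac{373}{12526258} + 154 = \frac{1929043359}{12526258}$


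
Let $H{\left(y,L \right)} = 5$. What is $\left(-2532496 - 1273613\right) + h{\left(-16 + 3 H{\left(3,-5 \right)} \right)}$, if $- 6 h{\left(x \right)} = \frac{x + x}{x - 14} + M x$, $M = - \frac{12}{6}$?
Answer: $- \frac{171274921}{45} \approx -3.8061 \cdot 10^{6}$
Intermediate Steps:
$M = -2$ ($M = \left(-12\right) \frac{1}{6} = -2$)
$h{\left(x \right)} = \frac{x}{3} - \frac{x}{3 \left(-14 + x\right)}$ ($h{\left(x \right)} = - \frac{\frac{x + x}{x - 14} - 2 x}{6} = - \frac{\frac{2 x}{-14 + x} - 2 x}{6} = - \frac{- 2 x + \frac{2 x}{-14 + x}}{6} = \frac{x}{3} - \frac{x}{3 \left(-14 + x\right)}$)
$\left(-2532496 - 1273613\right) + h{\left(-16 + 3 H{\left(3,-5 \right)} \right)} = \left(-2532496 - 1273613\right) + \frac{\left(-16 + 3 \cdot 5\right) \left(-15 + \left(-16 + 3 \cdot 5\right)\right)}{3 \left(-14 + \left(-16 + 3 \cdot 5\right)\right)} = -3806109 + \frac{\left(-16 + 15\right) \left(-15 + \left(-16 + 15\right)\right)}{3 \left(-14 + \left(-16 + 15\right)\right)} = -3806109 + \frac{1}{3} \left(-1\right) \frac{1}{-14 - 1} \left(-15 - 1\right) = -3806109 + \frac{1}{3} \left(-1\right) \frac{1}{-15} \left(-16\right) = -3806109 + \frac{1}{3} \left(-1\right) \left(- \frac{1}{15}\right) \left(-16\right) = -3806109 - \frac{16}{45} = - \frac{171274921}{45}$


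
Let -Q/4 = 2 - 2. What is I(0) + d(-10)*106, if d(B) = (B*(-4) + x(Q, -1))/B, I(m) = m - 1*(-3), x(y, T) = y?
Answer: -421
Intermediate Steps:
Q = 0 (Q = -4*(2 - 2) = -4*0 = 0)
I(m) = 3 + m (I(m) = m + 3 = 3 + m)
d(B) = -4 (d(B) = (B*(-4) + 0)/B = (-4*B + 0)/B = (-4*B)/B = -4)
I(0) + d(-10)*106 = (3 + 0) - 4*106 = 3 - 424 = -421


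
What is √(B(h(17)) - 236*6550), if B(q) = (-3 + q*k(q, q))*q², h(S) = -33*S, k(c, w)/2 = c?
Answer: √198096125719 ≈ 4.4508e+5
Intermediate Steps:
k(c, w) = 2*c
B(q) = q²*(-3 + 2*q²) (B(q) = (-3 + q*(2*q))*q² = (-3 + 2*q²)*q² = q²*(-3 + 2*q²))
√(B(h(17)) - 236*6550) = √((-33*17)²*(-3 + 2*(-33*17)²) - 236*6550) = √((-561)²*(-3 + 2*(-561)²) - 1545800) = √(314721*(-3 + 2*314721) - 1545800) = √(314721*(-3 + 629442) - 1545800) = √(314721*629439 - 1545800) = √(198097671519 - 1545800) = √198096125719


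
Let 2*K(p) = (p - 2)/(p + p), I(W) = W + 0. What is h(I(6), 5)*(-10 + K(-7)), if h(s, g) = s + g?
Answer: -2981/28 ≈ -106.46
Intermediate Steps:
I(W) = W
h(s, g) = g + s
K(p) = (-2 + p)/(4*p) (K(p) = ((p - 2)/(p + p))/2 = ((-2 + p)/((2*p)))/2 = ((-2 + p)*(1/(2*p)))/2 = ((-2 + p)/(2*p))/2 = (-2 + p)/(4*p))
h(I(6), 5)*(-10 + K(-7)) = (5 + 6)*(-10 + (¼)*(-2 - 7)/(-7)) = 11*(-10 + (¼)*(-⅐)*(-9)) = 11*(-10 + 9/28) = 11*(-271/28) = -2981/28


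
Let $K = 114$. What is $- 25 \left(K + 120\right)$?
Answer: $-5850$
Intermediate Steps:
$- 25 \left(K + 120\right) = - 25 \left(114 + 120\right) = \left(-25\right) 234 = -5850$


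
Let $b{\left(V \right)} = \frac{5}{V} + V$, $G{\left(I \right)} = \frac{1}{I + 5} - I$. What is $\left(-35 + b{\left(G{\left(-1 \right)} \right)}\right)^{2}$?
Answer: $\frac{14161}{16} \approx 885.06$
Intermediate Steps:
$G{\left(I \right)} = \frac{1}{5 + I} - I$
$b{\left(V \right)} = V + \frac{5}{V}$
$\left(-35 + b{\left(G{\left(-1 \right)} \right)}\right)^{2} = \left(-35 + \left(\frac{1 - \left(-1\right)^{2} - -5}{5 - 1} + \frac{5}{\frac{1}{5 - 1} \left(1 - \left(-1\right)^{2} - -5\right)}\right)\right)^{2} = \left(-35 + \left(\frac{1 - 1 + 5}{4} + \frac{5}{\frac{1}{4} \left(1 - 1 + 5\right)}\right)\right)^{2} = \left(-35 + \left(\frac{1}{4} \cdot 5 + \frac{5}{\frac{1}{4} \cdot 5}\right)\right)^{2} = \left(-35 + \left(\frac{5}{4} + \frac{5}{\frac{5}{4}}\right)\right)^{2} = \left(-35 + \left(\frac{5}{4} + 5 \cdot \frac{4}{5}\right)\right)^{2} = \left(-35 + \left(\frac{5}{4} + 4\right)\right)^{2} = \left(-35 + \frac{21}{4}\right)^{2} = \left(- \frac{119}{4}\right)^{2} = \frac{14161}{16}$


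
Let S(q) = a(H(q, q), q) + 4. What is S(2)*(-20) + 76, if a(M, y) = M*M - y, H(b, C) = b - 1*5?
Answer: -144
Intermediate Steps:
H(b, C) = -5 + b (H(b, C) = b - 5 = -5 + b)
a(M, y) = M**2 - y
S(q) = 4 + (-5 + q)**2 - q (S(q) = ((-5 + q)**2 - q) + 4 = 4 + (-5 + q)**2 - q)
S(2)*(-20) + 76 = (4 + (-5 + 2)**2 - 1*2)*(-20) + 76 = (4 + (-3)**2 - 2)*(-20) + 76 = (4 + 9 - 2)*(-20) + 76 = 11*(-20) + 76 = -220 + 76 = -144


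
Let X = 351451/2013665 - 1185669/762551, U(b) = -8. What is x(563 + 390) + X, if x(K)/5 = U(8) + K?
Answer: 7253223134880491/1535522259415 ≈ 4723.6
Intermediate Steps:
x(K) = -40 + 5*K (x(K) = 5*(-8 + K) = -40 + 5*K)
X = -2119540855384/1535522259415 (X = 351451*(1/2013665) - 1185669*1/762551 = 351451/2013665 - 1185669/762551 = -2119540855384/1535522259415 ≈ -1.3803)
x(563 + 390) + X = (-40 + 5*(563 + 390)) - 2119540855384/1535522259415 = (-40 + 5*953) - 2119540855384/1535522259415 = (-40 + 4765) - 2119540855384/1535522259415 = 4725 - 2119540855384/1535522259415 = 7253223134880491/1535522259415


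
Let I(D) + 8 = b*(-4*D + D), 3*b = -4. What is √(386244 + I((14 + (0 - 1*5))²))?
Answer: 16*√1510 ≈ 621.74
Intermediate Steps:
b = -4/3 (b = (⅓)*(-4) = -4/3 ≈ -1.3333)
I(D) = -8 + 4*D (I(D) = -8 - 4*(-4*D + D)/3 = -8 - (-4)*D = -8 + 4*D)
√(386244 + I((14 + (0 - 1*5))²)) = √(386244 + (-8 + 4*(14 + (0 - 1*5))²)) = √(386244 + (-8 + 4*(14 + (0 - 5))²)) = √(386244 + (-8 + 4*(14 - 5)²)) = √(386244 + (-8 + 4*9²)) = √(386244 + (-8 + 4*81)) = √(386244 + (-8 + 324)) = √(386244 + 316) = √386560 = 16*√1510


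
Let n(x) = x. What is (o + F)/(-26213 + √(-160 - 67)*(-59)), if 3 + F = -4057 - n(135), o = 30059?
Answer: -169493258/171977889 + 381494*I*√227/171977889 ≈ -0.98555 + 0.033422*I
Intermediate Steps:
F = -4195 (F = -3 + (-4057 - 1*135) = -3 + (-4057 - 135) = -3 - 4192 = -4195)
(o + F)/(-26213 + √(-160 - 67)*(-59)) = (30059 - 4195)/(-26213 + √(-160 - 67)*(-59)) = 25864/(-26213 + √(-227)*(-59)) = 25864/(-26213 + (I*√227)*(-59)) = 25864/(-26213 - 59*I*√227)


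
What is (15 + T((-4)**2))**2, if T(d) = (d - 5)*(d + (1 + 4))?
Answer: 60516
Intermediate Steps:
T(d) = (-5 + d)*(5 + d) (T(d) = (-5 + d)*(d + 5) = (-5 + d)*(5 + d))
(15 + T((-4)**2))**2 = (15 + (-25 + ((-4)**2)**2))**2 = (15 + (-25 + 16**2))**2 = (15 + (-25 + 256))**2 = (15 + 231)**2 = 246**2 = 60516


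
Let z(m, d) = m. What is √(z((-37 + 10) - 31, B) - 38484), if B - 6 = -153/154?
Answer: I*√38542 ≈ 196.32*I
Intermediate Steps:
B = 771/154 (B = 6 - 153/154 = 771/154 ≈ 5.0065)
√(z((-37 + 10) - 31, B) - 38484) = √(((-37 + 10) - 31) - 38484) = √((-27 - 31) - 38484) = √(-58 - 38484) = √(-38542) = I*√38542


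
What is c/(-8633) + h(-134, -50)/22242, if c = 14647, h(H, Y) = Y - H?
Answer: -558511/329923 ≈ -1.6929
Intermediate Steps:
c/(-8633) + h(-134, -50)/22242 = 14647/(-8633) + (-50 - 1*(-134))/22242 = 14647*(-1/8633) + (-50 + 134)*(1/22242) = -151/89 + 84*(1/22242) = -151/89 + 14/3707 = -558511/329923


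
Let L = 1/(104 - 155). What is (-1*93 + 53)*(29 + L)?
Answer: -59120/51 ≈ -1159.2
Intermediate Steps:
L = -1/51 (L = 1/(-51) = -1/51 ≈ -0.019608)
(-1*93 + 53)*(29 + L) = (-1*93 + 53)*(29 - 1/51) = (-93 + 53)*(1478/51) = -40*1478/51 = -59120/51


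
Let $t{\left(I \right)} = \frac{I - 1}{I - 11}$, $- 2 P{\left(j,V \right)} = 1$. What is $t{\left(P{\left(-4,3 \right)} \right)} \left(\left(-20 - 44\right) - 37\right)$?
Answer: $- \frac{303}{23} \approx -13.174$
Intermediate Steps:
$P{\left(j,V \right)} = - \frac{1}{2}$ ($P{\left(j,V \right)} = \left(- \frac{1}{2}\right) 1 = - \frac{1}{2}$)
$t{\left(I \right)} = \frac{-1 + I}{-11 + I}$
$t{\left(P{\left(-4,3 \right)} \right)} \left(\left(-20 - 44\right) - 37\right) = \frac{-1 - \frac{1}{2}}{-11 - \frac{1}{2}} \left(\left(-20 - 44\right) - 37\right) = \frac{1}{- \frac{23}{2}} \left(- \frac{3}{2}\right) \left(\left(-20 - 44\right) - 37\right) = \left(- \frac{2}{23}\right) \left(- \frac{3}{2}\right) \left(-64 - 37\right) = \frac{3}{23} \left(-101\right) = - \frac{303}{23}$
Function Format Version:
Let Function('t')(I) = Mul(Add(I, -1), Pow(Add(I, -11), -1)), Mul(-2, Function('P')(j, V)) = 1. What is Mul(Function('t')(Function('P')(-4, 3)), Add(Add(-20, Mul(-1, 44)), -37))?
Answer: Rational(-303, 23) ≈ -13.174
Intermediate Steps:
Function('P')(j, V) = Rational(-1, 2) (Function('P')(j, V) = Mul(Rational(-1, 2), 1) = Rational(-1, 2))
Function('t')(I) = Mul(Pow(Add(-11, I), -1), Add(-1, I)) (Function('t')(I) = Mul(Add(-1, I), Pow(Add(-11, I), -1)) = Mul(Pow(Add(-11, I), -1), Add(-1, I)))
Mul(Function('t')(Function('P')(-4, 3)), Add(Add(-20, Mul(-1, 44)), -37)) = Mul(Mul(Pow(Add(-11, Rational(-1, 2)), -1), Add(-1, Rational(-1, 2))), Add(Add(-20, Mul(-1, 44)), -37)) = Mul(Mul(Pow(Rational(-23, 2), -1), Rational(-3, 2)), Add(Add(-20, -44), -37)) = Mul(Mul(Rational(-2, 23), Rational(-3, 2)), Add(-64, -37)) = Mul(Rational(3, 23), -101) = Rational(-303, 23)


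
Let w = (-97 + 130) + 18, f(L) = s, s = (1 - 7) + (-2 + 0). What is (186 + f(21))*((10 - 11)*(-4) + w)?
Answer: 9790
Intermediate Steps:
s = -8 (s = -6 - 2 = -8)
f(L) = -8
w = 51 (w = 33 + 18 = 51)
(186 + f(21))*((10 - 11)*(-4) + w) = (186 - 8)*((10 - 11)*(-4) + 51) = 178*(-1*(-4) + 51) = 178*(4 + 51) = 178*55 = 9790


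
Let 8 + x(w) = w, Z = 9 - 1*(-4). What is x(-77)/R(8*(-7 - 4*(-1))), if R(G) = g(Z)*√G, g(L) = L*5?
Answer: 17*I*√6/156 ≈ 0.26693*I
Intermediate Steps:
Z = 13 (Z = 9 + 4 = 13)
g(L) = 5*L
x(w) = -8 + w
R(G) = 65*√G (R(G) = (5*13)*√G = 65*√G)
x(-77)/R(8*(-7 - 4*(-1))) = (-8 - 77)/((65*√(8*(-7 - 4*(-1))))) = -85*√2/(260*√(-7 + 4)) = -85*(-I*√6/780) = -(-17)*I*√6/156 = 17*I*√6/156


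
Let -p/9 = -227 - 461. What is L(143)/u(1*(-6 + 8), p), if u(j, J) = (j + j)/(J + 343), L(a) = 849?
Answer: 5548215/4 ≈ 1.3871e+6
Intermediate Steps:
p = 6192 (p = -9*(-227 - 461) = -9*(-688) = 6192)
u(j, J) = 2*j/(343 + J) (u(j, J) = (2*j)/(343 + J) = 2*j/(343 + J))
L(143)/u(1*(-6 + 8), p) = 849/((2*(1*(-6 + 8))/(343 + 6192))) = 849/((2*(1*2)/6535)) = 849/((2*2*(1/6535))) = 849/(4/6535) = 849*(6535/4) = 5548215/4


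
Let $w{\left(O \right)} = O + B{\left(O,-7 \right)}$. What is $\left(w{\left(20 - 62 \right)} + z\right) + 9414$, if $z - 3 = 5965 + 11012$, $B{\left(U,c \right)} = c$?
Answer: $26345$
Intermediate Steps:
$w{\left(O \right)} = -7 + O$ ($w{\left(O \right)} = O - 7 = -7 + O$)
$z = 16980$ ($z = 3 + \left(5965 + 11012\right) = 3 + 16977 = 16980$)
$\left(w{\left(20 - 62 \right)} + z\right) + 9414 = \left(\left(-7 + \left(20 - 62\right)\right) + 16980\right) + 9414 = \left(\left(-7 - 42\right) + 16980\right) + 9414 = \left(-49 + 16980\right) + 9414 = 16931 + 9414 = 26345$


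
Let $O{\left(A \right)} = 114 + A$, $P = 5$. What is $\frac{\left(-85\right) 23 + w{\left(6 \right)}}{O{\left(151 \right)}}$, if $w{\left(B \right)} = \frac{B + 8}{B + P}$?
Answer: $- \frac{21491}{2915} \approx -7.3726$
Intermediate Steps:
$w{\left(B \right)} = \frac{8 + B}{5 + B}$ ($w{\left(B \right)} = \frac{B + 8}{B + 5} = \frac{8 + B}{5 + B}$)
$\frac{\left(-85\right) 23 + w{\left(6 \right)}}{O{\left(151 \right)}} = \frac{\left(-85\right) 23 + \frac{8 + 6}{5 + 6}}{114 + 151} = \frac{-1955 + \frac{1}{11} \cdot 14}{265} = \left(-1955 + \frac{1}{11} \cdot 14\right) \frac{1}{265} = \left(-1955 + \frac{14}{11}\right) \frac{1}{265} = \left(- \frac{21491}{11}\right) \frac{1}{265} = - \frac{21491}{2915}$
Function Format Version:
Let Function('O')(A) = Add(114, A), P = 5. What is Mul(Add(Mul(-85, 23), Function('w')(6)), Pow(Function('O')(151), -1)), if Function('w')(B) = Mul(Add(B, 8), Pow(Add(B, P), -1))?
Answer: Rational(-21491, 2915) ≈ -7.3726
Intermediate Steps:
Function('w')(B) = Mul(Pow(Add(5, B), -1), Add(8, B)) (Function('w')(B) = Mul(Add(B, 8), Pow(Add(B, 5), -1)) = Mul(Add(8, B), Pow(Add(5, B), -1)) = Mul(Pow(Add(5, B), -1), Add(8, B)))
Mul(Add(Mul(-85, 23), Function('w')(6)), Pow(Function('O')(151), -1)) = Mul(Add(Mul(-85, 23), Mul(Pow(Add(5, 6), -1), Add(8, 6))), Pow(Add(114, 151), -1)) = Mul(Add(-1955, Mul(Pow(11, -1), 14)), Pow(265, -1)) = Mul(Add(-1955, Mul(Rational(1, 11), 14)), Rational(1, 265)) = Mul(Add(-1955, Rational(14, 11)), Rational(1, 265)) = Mul(Rational(-21491, 11), Rational(1, 265)) = Rational(-21491, 2915)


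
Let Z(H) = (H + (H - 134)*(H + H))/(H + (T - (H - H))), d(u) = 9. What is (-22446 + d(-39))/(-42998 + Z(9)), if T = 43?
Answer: 1166724/2238137 ≈ 0.52129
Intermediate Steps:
Z(H) = (H + 2*H*(-134 + H))/(43 + H) (Z(H) = (H + (H - 134)*(H + H))/(H + (43 - (H - H))) = (H + (-134 + H)*(2*H))/(H + (43 - 1*0)) = (H + 2*H*(-134 + H))/(H + (43 + 0)) = (H + 2*H*(-134 + H))/(H + 43) = (H + 2*H*(-134 + H))/(43 + H))
(-22446 + d(-39))/(-42998 + Z(9)) = (-22446 + 9)/(-42998 + 9*(-267 + 2*9)/(43 + 9)) = -22437/(-42998 + 9*(-267 + 18)/52) = -22437/(-42998 + 9*(1/52)*(-249)) = -22437/(-42998 - 2241/52) = -22437/(-2238137/52) = -22437*(-52/2238137) = 1166724/2238137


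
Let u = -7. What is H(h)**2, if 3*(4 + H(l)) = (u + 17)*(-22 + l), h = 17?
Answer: 3844/9 ≈ 427.11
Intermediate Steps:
H(l) = -232/3 + 10*l/3 (H(l) = -4 + ((-7 + 17)*(-22 + l))/3 = -4 + (10*(-22 + l))/3 = -4 + (-220 + 10*l)/3 = -4 + (-220/3 + 10*l/3) = -232/3 + 10*l/3)
H(h)**2 = (-232/3 + (10/3)*17)**2 = (-232/3 + 170/3)**2 = (-62/3)**2 = 3844/9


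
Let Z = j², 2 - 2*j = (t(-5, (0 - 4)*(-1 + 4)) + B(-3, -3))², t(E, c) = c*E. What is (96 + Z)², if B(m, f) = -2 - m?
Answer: 191306104509025/16 ≈ 1.1957e+13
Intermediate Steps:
t(E, c) = E*c
j = -3719/2 (j = 1 - (-5*(0 - 4)*(-1 + 4) + (-2 - 1*(-3)))²/2 = 1 - (-(-20)*3 + (-2 + 3))²/2 = 1 - (-5*(-12) + 1)²/2 = 1 - (60 + 1)²/2 = 1 - ½*61² = 1 - ½*3721 = 1 - 3721/2 = -3719/2 ≈ -1859.5)
Z = 13830961/4 (Z = (-3719/2)² = 13830961/4 ≈ 3.4577e+6)
(96 + Z)² = (96 + 13830961/4)² = (13831345/4)² = 191306104509025/16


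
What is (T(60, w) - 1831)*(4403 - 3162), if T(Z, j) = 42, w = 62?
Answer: -2220149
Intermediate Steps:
(T(60, w) - 1831)*(4403 - 3162) = (42 - 1831)*(4403 - 3162) = -1789*1241 = -2220149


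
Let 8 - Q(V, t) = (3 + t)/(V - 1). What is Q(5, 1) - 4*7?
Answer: -21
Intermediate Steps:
Q(V, t) = 8 - (3 + t)/(-1 + V) (Q(V, t) = 8 - (3 + t)/(V - 1) = 8 - (3 + t)/(-1 + V))
Q(5, 1) - 4*7 = (-11 - 1*1 + 8*5)/(-1 + 5) - 4*7 = (-11 - 1 + 40)/4 - 28 = (¼)*28 - 28 = 7 - 28 = -21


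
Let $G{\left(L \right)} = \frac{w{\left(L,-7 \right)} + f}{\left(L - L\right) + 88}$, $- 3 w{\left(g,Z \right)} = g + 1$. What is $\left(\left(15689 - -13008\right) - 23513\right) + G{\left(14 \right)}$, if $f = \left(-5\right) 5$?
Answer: $\frac{228081}{44} \approx 5183.7$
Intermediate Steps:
$f = -25$
$w{\left(g,Z \right)} = - \frac{1}{3} - \frac{g}{3}$ ($w{\left(g,Z \right)} = - \frac{g + 1}{3} = - \frac{1 + g}{3} = - \frac{1}{3} - \frac{g}{3}$)
$G{\left(L \right)} = - \frac{19}{66} - \frac{L}{264}$ ($G{\left(L \right)} = \frac{\left(- \frac{1}{3} - \frac{L}{3}\right) - 25}{\left(L - L\right) + 88} = \frac{- \frac{76}{3} - \frac{L}{3}}{0 + 88} = \frac{- \frac{76}{3} - \frac{L}{3}}{88} = \left(- \frac{76}{3} - \frac{L}{3}\right) \frac{1}{88} = - \frac{19}{66} - \frac{L}{264}$)
$\left(\left(15689 - -13008\right) - 23513\right) + G{\left(14 \right)} = \left(\left(15689 - -13008\right) - 23513\right) - \frac{15}{44} = \left(\left(15689 + 13008\right) - 23513\right) - \frac{15}{44} = \left(28697 - 23513\right) - \frac{15}{44} = 5184 - \frac{15}{44} = \frac{228081}{44}$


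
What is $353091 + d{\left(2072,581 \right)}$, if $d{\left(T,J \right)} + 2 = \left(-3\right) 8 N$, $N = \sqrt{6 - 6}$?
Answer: $353089$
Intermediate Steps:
$N = 0$ ($N = \sqrt{0} = 0$)
$d{\left(T,J \right)} = -2$ ($d{\left(T,J \right)} = -2 + \left(-3\right) 8 \cdot 0 = -2 - 0 = -2 + 0 = -2$)
$353091 + d{\left(2072,581 \right)} = 353091 - 2 = 353089$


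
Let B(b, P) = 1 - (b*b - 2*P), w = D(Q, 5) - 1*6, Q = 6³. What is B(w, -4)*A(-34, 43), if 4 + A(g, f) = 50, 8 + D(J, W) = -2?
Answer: -12098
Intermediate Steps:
Q = 216
D(J, W) = -10 (D(J, W) = -8 - 2 = -10)
A(g, f) = 46 (A(g, f) = -4 + 50 = 46)
w = -16 (w = -10 - 1*6 = -10 - 6 = -16)
B(b, P) = 1 - b² + 2*P (B(b, P) = 1 - (b² - 2*P) = 1 + (-b² + 2*P) = 1 - b² + 2*P)
B(w, -4)*A(-34, 43) = (1 - 1*(-16)² + 2*(-4))*46 = (1 - 1*256 - 8)*46 = (1 - 256 - 8)*46 = -263*46 = -12098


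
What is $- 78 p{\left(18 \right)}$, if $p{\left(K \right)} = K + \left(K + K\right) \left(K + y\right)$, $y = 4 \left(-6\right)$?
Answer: $15444$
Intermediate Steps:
$y = -24$
$p{\left(K \right)} = K + 2 K \left(-24 + K\right)$ ($p{\left(K \right)} = K + \left(K + K\right) \left(K - 24\right) = K + 2 K \left(-24 + K\right)$)
$- 78 p{\left(18 \right)} = - 78 \cdot 18 \left(-47 + 2 \cdot 18\right) = - 78 \cdot 18 \left(-47 + 36\right) = - 78 \cdot 18 \left(-11\right) = \left(-78\right) \left(-198\right) = 15444$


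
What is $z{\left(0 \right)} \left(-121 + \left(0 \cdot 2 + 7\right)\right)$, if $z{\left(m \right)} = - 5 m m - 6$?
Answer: $684$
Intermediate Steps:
$z{\left(m \right)} = -6 - 5 m^{2}$ ($z{\left(m \right)} = - 5 m^{2} - 6 = -6 - 5 m^{2}$)
$z{\left(0 \right)} \left(-121 + \left(0 \cdot 2 + 7\right)\right) = \left(-6 - 5 \cdot 0^{2}\right) \left(-121 + \left(0 \cdot 2 + 7\right)\right) = \left(-6 - 0\right) \left(-121 + \left(0 + 7\right)\right) = \left(-6 + 0\right) \left(-121 + 7\right) = \left(-6\right) \left(-114\right) = 684$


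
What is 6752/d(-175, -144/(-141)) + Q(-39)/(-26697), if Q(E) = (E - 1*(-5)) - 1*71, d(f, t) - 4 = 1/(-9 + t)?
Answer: 22532318855/12930247 ≈ 1742.6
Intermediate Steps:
d(f, t) = 4 + 1/(-9 + t)
Q(E) = -66 + E (Q(E) = (E + 5) - 71 = (5 + E) - 71 = -66 + E)
6752/d(-175, -144/(-141)) + Q(-39)/(-26697) = 6752/(((-35 + 4*(-144/(-141)))/(-9 - 144/(-141)))) + (-66 - 39)/(-26697) = 6752/(((-35 + 4*(-144*(-1/141)))/(-9 - 144*(-1/141)))) - 105*(-1/26697) = 6752/(((-35 + 4*(48/47))/(-9 + 48/47))) + 35/8899 = 6752/(((-35 + 192/47)/(-375/47))) + 35/8899 = 6752/((-47/375*(-1453/47))) + 35/8899 = 6752/(1453/375) + 35/8899 = 6752*(375/1453) + 35/8899 = 2532000/1453 + 35/8899 = 22532318855/12930247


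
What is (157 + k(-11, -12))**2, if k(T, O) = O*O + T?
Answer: 84100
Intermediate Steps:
k(T, O) = T + O**2 (k(T, O) = O**2 + T = T + O**2)
(157 + k(-11, -12))**2 = (157 + (-11 + (-12)**2))**2 = (157 + (-11 + 144))**2 = (157 + 133)**2 = 290**2 = 84100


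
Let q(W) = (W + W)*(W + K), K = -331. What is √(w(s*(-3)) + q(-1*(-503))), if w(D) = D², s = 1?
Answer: √173041 ≈ 415.98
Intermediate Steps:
q(W) = 2*W*(-331 + W) (q(W) = (W + W)*(W - 331) = (2*W)*(-331 + W) = 2*W*(-331 + W))
√(w(s*(-3)) + q(-1*(-503))) = √((1*(-3))² + 2*(-1*(-503))*(-331 - 1*(-503))) = √((-3)² + 2*503*(-331 + 503)) = √(9 + 2*503*172) = √(9 + 173032) = √173041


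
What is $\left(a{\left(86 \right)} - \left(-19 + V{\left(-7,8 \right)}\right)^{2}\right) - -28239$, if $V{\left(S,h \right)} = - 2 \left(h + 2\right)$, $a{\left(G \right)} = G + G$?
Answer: $26890$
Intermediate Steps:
$a{\left(G \right)} = 2 G$
$V{\left(S,h \right)} = -4 - 2 h$ ($V{\left(S,h \right)} = - 2 \left(2 + h\right) = -4 - 2 h$)
$\left(a{\left(86 \right)} - \left(-19 + V{\left(-7,8 \right)}\right)^{2}\right) - -28239 = \left(2 \cdot 86 - \left(-19 - 20\right)^{2}\right) - -28239 = \left(172 - \left(-19 - 20\right)^{2}\right) + 28239 = \left(172 - \left(-39\right)^{2}\right) + 28239 = \left(172 - 1521\right) + 28239 = -1349 + 28239 = 26890$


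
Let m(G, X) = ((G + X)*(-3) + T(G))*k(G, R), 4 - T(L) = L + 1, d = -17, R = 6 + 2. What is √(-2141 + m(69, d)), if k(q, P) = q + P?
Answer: I*√19235 ≈ 138.69*I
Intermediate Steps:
R = 8
T(L) = 3 - L (T(L) = 4 - (L + 1) = 4 - (1 + L) = 4 + (-1 - L) = 3 - L)
k(q, P) = P + q
m(G, X) = (8 + G)*(3 - 4*G - 3*X) (m(G, X) = ((G + X)*(-3) + (3 - G))*(8 + G) = ((-3*G - 3*X) + (3 - G))*(8 + G) = (3 - 4*G - 3*X)*(8 + G) = (8 + G)*(3 - 4*G - 3*X))
√(-2141 + m(69, d)) = √(-2141 - (8 + 69)*(-3 + 3*(-17) + 4*69)) = √(-2141 - 1*77*(-3 - 51 + 276)) = √(-2141 - 1*77*222) = √(-2141 - 17094) = √(-19235) = I*√19235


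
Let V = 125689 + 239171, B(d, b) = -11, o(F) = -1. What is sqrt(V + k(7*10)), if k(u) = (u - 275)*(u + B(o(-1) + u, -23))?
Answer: sqrt(352765) ≈ 593.94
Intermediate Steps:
V = 364860
k(u) = (-275 + u)*(-11 + u) (k(u) = (u - 275)*(u - 11) = (-275 + u)*(-11 + u))
sqrt(V + k(7*10)) = sqrt(364860 + (3025 + (7*10)**2 - 2002*10)) = sqrt(364860 + (3025 + 70**2 - 286*70)) = sqrt(364860 + (3025 + 4900 - 20020)) = sqrt(364860 - 12095) = sqrt(352765)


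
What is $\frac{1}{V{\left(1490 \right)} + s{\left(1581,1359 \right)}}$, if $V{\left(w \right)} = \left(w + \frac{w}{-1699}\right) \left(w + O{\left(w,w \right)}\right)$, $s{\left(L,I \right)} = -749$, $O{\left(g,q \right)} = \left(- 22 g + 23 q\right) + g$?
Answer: $\frac{1699}{11307916849} \approx 1.5025 \cdot 10^{-7}$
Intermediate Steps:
$O{\left(g,q \right)} = - 21 g + 23 q$
$V{\left(w \right)} = \frac{5094 w^{2}}{1699}$ ($V{\left(w \right)} = \left(w + \frac{w}{-1699}\right) \left(w + \left(- 21 w + 23 w\right)\right) = \left(w + w \left(- \frac{1}{1699}\right)\right) \left(w + 2 w\right) = \left(w - \frac{w}{1699}\right) 3 w = \frac{1698 w}{1699} \cdot 3 w = \frac{5094 w^{2}}{1699}$)
$\frac{1}{V{\left(1490 \right)} + s{\left(1581,1359 \right)}} = \frac{1}{\frac{5094 \cdot 1490^{2}}{1699} - 749} = \frac{1}{\frac{5094}{1699} \cdot 2220100 - 749} = \frac{1}{\frac{11309189400}{1699} - 749} = \frac{1}{\frac{11307916849}{1699}} = \frac{1699}{11307916849}$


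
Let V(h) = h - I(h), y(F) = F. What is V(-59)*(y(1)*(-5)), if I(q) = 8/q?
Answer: 17365/59 ≈ 294.32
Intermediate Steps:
V(h) = h - 8/h
V(-59)*(y(1)*(-5)) = (-59 - 8/(-59))*(1*(-5)) = (-59 - 8*(-1/59))*(-5) = (-59 + 8/59)*(-5) = -3473/59*(-5) = 17365/59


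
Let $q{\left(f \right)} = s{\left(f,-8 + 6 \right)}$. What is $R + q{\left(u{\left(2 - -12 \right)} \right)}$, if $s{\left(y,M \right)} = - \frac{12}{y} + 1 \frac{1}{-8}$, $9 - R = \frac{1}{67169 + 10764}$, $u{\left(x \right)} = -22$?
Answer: $\frac{64606369}{6858104} \approx 9.4204$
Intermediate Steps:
$R = \frac{701396}{77933}$ ($R = 9 - \frac{1}{67169 + 10764} = 9 - \frac{1}{77933} = \frac{701396}{77933} \approx 9.0$)
$s{\left(y,M \right)} = - \frac{1}{8} - \frac{12}{y}$ ($s{\left(y,M \right)} = - \frac{12}{y} + 1 \left(- \frac{1}{8}\right) = - \frac{12}{y} - \frac{1}{8} = - \frac{1}{8} - \frac{12}{y}$)
$q{\left(f \right)} = \frac{-96 - f}{8 f}$
$R + q{\left(u{\left(2 - -12 \right)} \right)} = \frac{701396}{77933} + \frac{-96 - -22}{8 \left(-22\right)} = \frac{701396}{77933} + \frac{1}{8} \left(- \frac{1}{22}\right) \left(-96 + 22\right) = \frac{701396}{77933} + \frac{1}{8} \left(- \frac{1}{22}\right) \left(-74\right) = \frac{701396}{77933} + \frac{37}{88} = \frac{64606369}{6858104}$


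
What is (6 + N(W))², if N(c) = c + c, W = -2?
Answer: 4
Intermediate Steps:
N(c) = 2*c
(6 + N(W))² = (6 + 2*(-2))² = (6 - 4)² = 2² = 4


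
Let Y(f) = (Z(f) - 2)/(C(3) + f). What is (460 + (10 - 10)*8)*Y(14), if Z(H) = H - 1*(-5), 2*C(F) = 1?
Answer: 15640/29 ≈ 539.31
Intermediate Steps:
C(F) = ½ (C(F) = (½)*1 = ½)
Z(H) = 5 + H (Z(H) = H + 5 = 5 + H)
Y(f) = (3 + f)/(½ + f) (Y(f) = ((5 + f) - 2)/(½ + f) = (3 + f)/(½ + f))
(460 + (10 - 10)*8)*Y(14) = (460 + (10 - 10)*8)*(2*(3 + 14)/(1 + 2*14)) = (460 + 0*8)*(2*17/(1 + 28)) = (460 + 0)*(2*17/29) = 460*(2*(1/29)*17) = 460*(34/29) = 15640/29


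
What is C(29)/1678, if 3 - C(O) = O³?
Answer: -12193/839 ≈ -14.533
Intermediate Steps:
C(O) = 3 - O³
C(29)/1678 = (3 - 1*29³)/1678 = (3 - 1*24389)*(1/1678) = (3 - 24389)*(1/1678) = -24386*1/1678 = -12193/839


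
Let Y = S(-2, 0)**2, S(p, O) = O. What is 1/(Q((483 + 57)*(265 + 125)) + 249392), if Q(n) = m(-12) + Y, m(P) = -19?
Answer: 1/249373 ≈ 4.0101e-6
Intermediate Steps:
Y = 0 (Y = 0**2 = 0)
Q(n) = -19 (Q(n) = -19 + 0 = -19)
1/(Q((483 + 57)*(265 + 125)) + 249392) = 1/(-19 + 249392) = 1/249373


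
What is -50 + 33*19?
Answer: 577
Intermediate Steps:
-50 + 33*19 = -50 + 627 = 577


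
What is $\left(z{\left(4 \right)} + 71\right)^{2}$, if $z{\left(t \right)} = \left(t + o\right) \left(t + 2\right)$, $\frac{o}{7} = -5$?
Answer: $13225$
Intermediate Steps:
$o = -35$ ($o = 7 \left(-5\right) = -35$)
$z{\left(t \right)} = \left(-35 + t\right) \left(2 + t\right)$ ($z{\left(t \right)} = \left(t - 35\right) \left(t + 2\right) = \left(-35 + t\right) \left(2 + t\right)$)
$\left(z{\left(4 \right)} + 71\right)^{2} = \left(\left(-70 + 4^{2} - 132\right) + 71\right)^{2} = \left(\left(-70 + 16 - 132\right) + 71\right)^{2} = \left(-186 + 71\right)^{2} = \left(-115\right)^{2} = 13225$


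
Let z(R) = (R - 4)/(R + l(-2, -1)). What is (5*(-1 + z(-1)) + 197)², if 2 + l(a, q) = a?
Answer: 38809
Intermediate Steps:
l(a, q) = -2 + a
z(R) = 1 (z(R) = (R - 4)/(R + (-2 - 2)) = (-4 + R)/(R - 4) = (-4 + R)/(-4 + R) = 1)
(5*(-1 + z(-1)) + 197)² = (5*(-1 + 1) + 197)² = (5*0 + 197)² = (0 + 197)² = 197² = 38809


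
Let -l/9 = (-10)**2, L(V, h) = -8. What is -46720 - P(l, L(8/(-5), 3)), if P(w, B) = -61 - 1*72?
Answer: -46587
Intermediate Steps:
l = -900 (l = -9*(-10)**2 = -9*100 = -900)
P(w, B) = -133 (P(w, B) = -61 - 72 = -133)
-46720 - P(l, L(8/(-5), 3)) = -46720 - 1*(-133) = -46720 + 133 = -46587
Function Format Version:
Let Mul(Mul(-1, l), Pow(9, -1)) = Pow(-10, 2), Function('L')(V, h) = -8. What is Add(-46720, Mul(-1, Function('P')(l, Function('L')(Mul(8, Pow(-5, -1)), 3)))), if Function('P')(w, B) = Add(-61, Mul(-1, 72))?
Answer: -46587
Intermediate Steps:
l = -900 (l = Mul(-9, Pow(-10, 2)) = Mul(-9, 100) = -900)
Function('P')(w, B) = -133 (Function('P')(w, B) = Add(-61, -72) = -133)
Add(-46720, Mul(-1, Function('P')(l, Function('L')(Mul(8, Pow(-5, -1)), 3)))) = Add(-46720, Mul(-1, -133)) = Add(-46720, 133) = -46587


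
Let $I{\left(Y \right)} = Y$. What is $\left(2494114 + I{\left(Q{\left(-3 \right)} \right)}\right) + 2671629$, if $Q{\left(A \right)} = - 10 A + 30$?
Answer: $5165803$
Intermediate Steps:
$Q{\left(A \right)} = 30 - 10 A$
$\left(2494114 + I{\left(Q{\left(-3 \right)} \right)}\right) + 2671629 = \left(2494114 + \left(30 - -30\right)\right) + 2671629 = \left(2494114 + \left(30 + 30\right)\right) + 2671629 = \left(2494114 + 60\right) + 2671629 = 2494174 + 2671629 = 5165803$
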